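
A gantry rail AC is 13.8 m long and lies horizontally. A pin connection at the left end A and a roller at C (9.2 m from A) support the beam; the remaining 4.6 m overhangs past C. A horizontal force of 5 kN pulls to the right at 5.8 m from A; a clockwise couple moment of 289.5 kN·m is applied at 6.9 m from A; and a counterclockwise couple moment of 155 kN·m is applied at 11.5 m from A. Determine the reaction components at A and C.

Moments about A: C_y·9.2 − 289.5 + 155 = 0 → C_y = 134.5/9.2 = 14.6196 ≈ 14.62 kN.
ΣF_y = 0: A_y + 14.6196  = 0 → A_y = -14.62 kN.
ΣF_x = 0: A_x + 5 = 0 → A_x = -5.000 kN.

A_x = -5.000 kN, A_y = -14.62 kN, C_y = 14.62 kN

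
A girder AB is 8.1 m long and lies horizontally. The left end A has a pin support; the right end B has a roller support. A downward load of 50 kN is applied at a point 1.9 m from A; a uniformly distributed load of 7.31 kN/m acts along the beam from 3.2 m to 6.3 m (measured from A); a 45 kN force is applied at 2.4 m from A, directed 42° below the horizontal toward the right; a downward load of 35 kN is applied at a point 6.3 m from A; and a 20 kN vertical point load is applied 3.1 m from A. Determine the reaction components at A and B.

Resultant of the distributed load: 7.31 × 3.1 = 22.661 kN at 4.75 m from A.
Moments about A: B_y·8.1 − 50·1.9 − (7.31·3.1)·4.75 − 45·sin42°·2.4 − 35·6.3 − 20·3.1 = 0 → B_y = 557.406/8.1 = 68.8156 ≈ 68.82 kN.
ΣF_y = 0: A_y + 68.8156 − 50 − 7.31·3.1 − 45·sin42° − 35 − 20 = 0 → A_y = 88.96 kN.
ΣF_x = 0: A_x + 45·cos42° = 0 → A_x = -33.44 kN.

A_x = -33.44 kN, A_y = 88.96 kN, B_y = 68.82 kN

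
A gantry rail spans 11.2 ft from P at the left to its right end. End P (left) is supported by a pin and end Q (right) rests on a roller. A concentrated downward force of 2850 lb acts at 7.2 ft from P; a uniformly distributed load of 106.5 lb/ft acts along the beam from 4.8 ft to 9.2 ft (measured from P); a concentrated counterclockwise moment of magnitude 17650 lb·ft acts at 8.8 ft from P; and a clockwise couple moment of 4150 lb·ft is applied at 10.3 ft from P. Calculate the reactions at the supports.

P_x = 0, P_y = 2399 lb, Q_y = 919.7 lb

Resultant of the distributed load: 106.5 × 4.4 = 468.6 lb at 7 ft from P.
Taking moments about P: Q_y·11.2 − 2850·7.2 − (106.5·4.4)·7 + 17650 − 4150 = 0 → Q_y = 10300.2/11.2 = 919.661 ≈ 919.7 lb.
ΣF_y = 0: P_y + 919.661 − 2850 − 106.5·4.4 = 0 → P_y = 2399 lb.
ΣF_x = 0: no horizontal applied forces, so P_x = 0.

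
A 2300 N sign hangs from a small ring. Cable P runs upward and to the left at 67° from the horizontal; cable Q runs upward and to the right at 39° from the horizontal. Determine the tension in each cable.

T_P = 1859 N, T_Q = 934.9 N

ΣF_x = 0: −T_P·cos67° + T_Q·cos39° = 0 → T_Q = 0.502777·T_P.
ΣF_y = 0: T_P·sin67° + T_Q·sin39° = 2300.
Substitute: T_P·(0.920505 + 0.502777·0.62932) = 2300 → T_P = 1859.47 ≈ 1859 N.
Then T_Q = 0.502777 × 1859.47 = 934.9 N.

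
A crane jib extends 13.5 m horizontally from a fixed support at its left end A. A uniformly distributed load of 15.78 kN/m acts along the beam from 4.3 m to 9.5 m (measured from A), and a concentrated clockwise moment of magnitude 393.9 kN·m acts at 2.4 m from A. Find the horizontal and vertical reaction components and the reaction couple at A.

Resultant of the distributed load: 15.78 × 5.2 = 82.056 kN at 6.9 m from A.
ΣF_x = 0: A_x = 0.
ΣF_y = 0: A_y − 15.78·5.2 = 0 → A_y = 82.06 kN.
ΣM about A: M_A − (15.78·5.2)·6.9 − 393.9 = 0 → M_A = 960.1 kN·m.

A_x = 0, A_y = 82.06 kN, M_A = 960.1 kN·m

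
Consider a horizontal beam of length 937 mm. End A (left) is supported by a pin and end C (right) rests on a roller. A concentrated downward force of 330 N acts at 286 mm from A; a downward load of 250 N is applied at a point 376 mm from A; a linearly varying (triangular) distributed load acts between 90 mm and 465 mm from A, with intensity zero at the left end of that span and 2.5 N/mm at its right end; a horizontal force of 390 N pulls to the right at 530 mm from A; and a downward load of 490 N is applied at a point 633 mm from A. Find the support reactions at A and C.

Resultant of the triangular load: ½ × 2.5 × 375 = 468.75 N, acting at 340 mm from A (one-third of the span from the peak).
Moments about A: C_y·937 − 330·286 − 250·376 − (½·2.5·375)·340 − 490·633 = 0 → C_y = 657925/937 = 702.161 ≈ 702.2 N.
ΣF_y = 0: A_y + 702.161 − 330 − 250 − ½·2.5·375 − 490 = 0 → A_y = 836.6 N.
ΣF_x = 0: A_x + 390 = 0 → A_x = -390.0 N.

A_x = -390.0 N, A_y = 836.6 N, C_y = 702.2 N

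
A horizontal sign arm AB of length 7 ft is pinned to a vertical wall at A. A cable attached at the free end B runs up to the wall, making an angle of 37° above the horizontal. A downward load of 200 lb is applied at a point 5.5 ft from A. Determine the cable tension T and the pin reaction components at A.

ΣM about A: T·sin37°·7 − 200·5.5 = 0 → T = 1100/(7·0.601815) = 261.115 ≈ 261.1 lb.
ΣF_x = 0: A_x − T·cos37° = 0 → A_x = 261.115 × 0.798636 = 208.5 lb.
ΣF_y = 0: A_y + T·sin37° − 200 = 0 → A_y = 200 − 261.115 × 0.601815 = 42.86 lb.

T = 261.1 lb, A_x = 208.5 lb, A_y = 42.86 lb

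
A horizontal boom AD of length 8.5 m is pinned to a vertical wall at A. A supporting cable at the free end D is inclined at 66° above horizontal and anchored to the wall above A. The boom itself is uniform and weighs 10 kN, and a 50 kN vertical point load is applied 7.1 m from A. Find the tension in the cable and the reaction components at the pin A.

T = 51.19 kN, A_x = 20.82 kN, A_y = 13.24 kN

ΣM about A: T·sin66°·8.5 − 10·4.25 − 50·7.1 = 0 → T = 397.5/(8.5·0.913545) = 51.1904 ≈ 51.19 kN.
ΣF_x = 0: A_x − T·cos66° = 0 → A_x = 51.1904 × 0.406737 = 20.82 kN.
ΣF_y = 0: A_y + T·sin66° − 10 − 50 = 0 → A_y = 60 − 51.1904 × 0.913545 = 13.24 kN.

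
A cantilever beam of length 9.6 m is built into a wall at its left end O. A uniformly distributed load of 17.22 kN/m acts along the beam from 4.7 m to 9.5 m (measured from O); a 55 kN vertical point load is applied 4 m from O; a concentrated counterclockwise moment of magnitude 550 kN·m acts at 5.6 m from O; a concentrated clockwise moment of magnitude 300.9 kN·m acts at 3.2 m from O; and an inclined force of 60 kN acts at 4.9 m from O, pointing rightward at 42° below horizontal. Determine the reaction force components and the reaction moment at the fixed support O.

O_x = -44.59 kN, O_y = 177.8 kN, M_O = 754.5 kN·m

Resultant of the distributed load: 17.22 × 4.8 = 82.656 kN at 7.1 m from O.
ΣF_x = 0: O_x + 60·cos42° = 0 → O_x = -44.59 kN.
ΣF_y = 0: O_y − 17.22·4.8 − 55 − 60·sin42° = 0 → O_y = 177.8 kN.
ΣM about O: M_O − (17.22·4.8)·7.1 − 55·4 + 550 − 300.9 − 60·sin42°·4.9 = 0 → M_O = 754.5 kN·m.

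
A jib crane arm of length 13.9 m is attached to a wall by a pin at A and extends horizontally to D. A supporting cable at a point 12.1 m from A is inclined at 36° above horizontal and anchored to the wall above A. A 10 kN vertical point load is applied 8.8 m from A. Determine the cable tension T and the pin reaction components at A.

T = 12.37 kN, A_x = 10.01 kN, A_y = 2.727 kN

ΣM about A: T·sin36°·12.1 − 10·8.8 = 0 → T = 88/(12.1·0.587785) = 12.3731 ≈ 12.37 kN.
ΣF_x = 0: A_x − T·cos36° = 0 → A_x = 12.3731 × 0.809017 = 10.01 kN.
ΣF_y = 0: A_y + T·sin36° − 10 = 0 → A_y = 10 − 12.3731 × 0.587785 = 2.727 kN.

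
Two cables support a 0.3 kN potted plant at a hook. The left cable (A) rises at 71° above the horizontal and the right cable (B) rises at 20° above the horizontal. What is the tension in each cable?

ΣF_x = 0: −T_A·cos71° + T_B·cos20° = 0 → T_B = 0.346462·T_A.
ΣF_y = 0: T_A·sin71° + T_B·sin20° = 0.3.
Substitute: T_A·(0.945519 + 0.346462·0.34202) = 0.3 → T_A = 0.281951 ≈ 0.2820 kN.
Then T_B = 0.346462 × 0.281951 = 0.09769 kN.

T_A = 0.2820 kN, T_B = 0.09769 kN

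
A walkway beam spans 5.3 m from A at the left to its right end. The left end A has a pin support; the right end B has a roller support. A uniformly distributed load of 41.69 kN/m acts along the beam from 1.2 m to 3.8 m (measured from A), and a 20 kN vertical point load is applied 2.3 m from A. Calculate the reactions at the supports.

Resultant of the distributed load: 41.69 × 2.6 = 108.394 kN at 2.5 m from A.
Taking moments about A: B_y·5.3 − (41.69·2.6)·2.5 − 20·2.3 = 0 → B_y = 316.985/5.3 = 59.8085 ≈ 59.81 kN.
ΣF_y = 0: A_y + 59.8085 − 41.69·2.6 − 20 = 0 → A_y = 68.59 kN.
ΣF_x = 0: no horizontal applied forces, so A_x = 0.

A_x = 0, A_y = 68.59 kN, B_y = 59.81 kN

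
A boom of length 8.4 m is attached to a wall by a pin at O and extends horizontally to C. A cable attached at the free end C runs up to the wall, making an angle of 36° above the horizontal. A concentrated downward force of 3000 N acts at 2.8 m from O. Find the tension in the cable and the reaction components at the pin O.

T = 1701 N, O_x = 1376 N, O_y = 2000 N

ΣM about O: T·sin36°·8.4 − 3000·2.8 = 0 → T = 8400/(8.4·0.587785) = 1701.3 ≈ 1701 N.
ΣF_x = 0: O_x − T·cos36° = 0 → O_x = 1701.3 × 0.809017 = 1376 N.
ΣF_y = 0: O_y + T·sin36° − 3000 = 0 → O_y = 3000 − 1701.3 × 0.587785 = 2000 N.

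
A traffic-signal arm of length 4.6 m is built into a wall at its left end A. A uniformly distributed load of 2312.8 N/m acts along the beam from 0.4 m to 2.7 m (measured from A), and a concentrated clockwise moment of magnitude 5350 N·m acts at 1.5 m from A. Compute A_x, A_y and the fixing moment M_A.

Resultant of the distributed load: 2312.8 × 2.3 = 5319.44 N at 1.55 m from A.
ΣF_x = 0: A_x = 0.
ΣF_y = 0: A_y − 2312.8·2.3 = 0 → A_y = 5319 N.
ΣM about A: M_A − (2312.8·2.3)·1.55 − 5350 = 0 → M_A = 13600 N·m.

A_x = 0, A_y = 5319 N, M_A = 13600 N·m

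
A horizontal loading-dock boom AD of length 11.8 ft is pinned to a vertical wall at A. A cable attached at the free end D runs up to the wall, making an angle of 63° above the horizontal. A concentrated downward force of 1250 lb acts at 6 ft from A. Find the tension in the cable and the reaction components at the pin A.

ΣM about A: T·sin63°·11.8 − 1250·6 = 0 → T = 7500/(11.8·0.891007) = 713.343 ≈ 713.3 lb.
ΣF_x = 0: A_x − T·cos63° = 0 → A_x = 713.343 × 0.45399 = 323.9 lb.
ΣF_y = 0: A_y + T·sin63° − 1250 = 0 → A_y = 1250 − 713.343 × 0.891007 = 614.4 lb.

T = 713.3 lb, A_x = 323.9 lb, A_y = 614.4 lb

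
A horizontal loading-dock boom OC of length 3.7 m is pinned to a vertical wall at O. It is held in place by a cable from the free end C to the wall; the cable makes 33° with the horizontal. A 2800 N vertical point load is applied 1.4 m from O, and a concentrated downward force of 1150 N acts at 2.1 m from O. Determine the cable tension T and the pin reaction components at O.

T = 3144 N, O_x = 2636 N, O_y = 2238 N

ΣM about O: T·sin33°·3.7 − 2800·1.4 − 1150·2.1 = 0 → T = 6335/(3.7·0.544639) = 3143.66 ≈ 3144 N.
ΣF_x = 0: O_x − T·cos33° = 0 → O_x = 3143.66 × 0.838671 = 2636 N.
ΣF_y = 0: O_y + T·sin33° − 2800 − 1150 = 0 → O_y = 3950 − 3143.66 × 0.544639 = 2238 N.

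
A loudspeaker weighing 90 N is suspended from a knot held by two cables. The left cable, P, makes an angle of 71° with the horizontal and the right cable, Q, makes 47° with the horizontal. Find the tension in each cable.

T_P = 69.52 N, T_Q = 33.19 N

ΣF_x = 0: −T_P·cos71° + T_Q·cos47° = 0 → T_Q = 0.477374·T_P.
ΣF_y = 0: T_P·sin71° + T_Q·sin47° = 90.
Substitute: T_P·(0.945519 + 0.477374·0.731354) = 90 → T_P = 69.5169 ≈ 69.52 N.
Then T_Q = 0.477374 × 69.5169 = 33.19 N.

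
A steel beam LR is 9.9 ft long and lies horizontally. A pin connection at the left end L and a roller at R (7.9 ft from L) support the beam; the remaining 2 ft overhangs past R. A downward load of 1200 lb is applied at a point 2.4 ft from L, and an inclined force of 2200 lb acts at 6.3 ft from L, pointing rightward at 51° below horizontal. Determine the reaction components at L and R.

ΣM about L: R_y·7.9 − 1200·2.4 − 2200·sin51°·6.3 = 0 → R_y = 13651.2/7.9 = 1728 lb.
ΣF_y = 0: L_y + 1728 − 1200 − 2200·sin51° = 0 → L_y = 1182 lb.
ΣF_x = 0: L_x + 2200·cos51° = 0 → L_x = -1385 lb.

L_x = -1385 lb, L_y = 1182 lb, R_y = 1728 lb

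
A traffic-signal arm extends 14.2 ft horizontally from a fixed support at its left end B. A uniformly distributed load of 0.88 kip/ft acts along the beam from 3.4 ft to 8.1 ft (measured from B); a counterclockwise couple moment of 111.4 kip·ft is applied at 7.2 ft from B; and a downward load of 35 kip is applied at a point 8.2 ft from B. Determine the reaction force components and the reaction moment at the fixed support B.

Resultant of the distributed load: 0.88 × 4.7 = 4.136 kip at 5.75 ft from B.
ΣF_x = 0: B_x = 0.
ΣF_y = 0: B_y − 0.88·4.7 − 35 = 0 → B_y = 39.14 kip.
ΣM about B: M_B − (0.88·4.7)·5.75 + 111.4 − 35·8.2 = 0 → M_B = 199.4 kip·ft.

B_x = 0, B_y = 39.14 kip, M_B = 199.4 kip·ft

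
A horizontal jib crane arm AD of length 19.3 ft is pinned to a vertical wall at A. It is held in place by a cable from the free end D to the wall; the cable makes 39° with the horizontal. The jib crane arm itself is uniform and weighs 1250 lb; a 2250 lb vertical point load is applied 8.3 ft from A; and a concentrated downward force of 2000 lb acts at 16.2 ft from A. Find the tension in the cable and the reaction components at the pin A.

T = 5198 lb, A_x = 4040 lb, A_y = 2229 lb

ΣM about A: T·sin39°·19.3 − 1250·9.65 − 2250·8.3 − 2000·16.2 = 0 → T = 63137.5/(19.3·0.62932) = 5198.27 ≈ 5198 lb.
ΣF_x = 0: A_x − T·cos39° = 0 → A_x = 5198.27 × 0.777146 = 4040 lb.
ΣF_y = 0: A_y + T·sin39° − 1250 − 2250 − 2000 = 0 → A_y = 5500 − 5198.27 × 0.62932 = 2229 lb.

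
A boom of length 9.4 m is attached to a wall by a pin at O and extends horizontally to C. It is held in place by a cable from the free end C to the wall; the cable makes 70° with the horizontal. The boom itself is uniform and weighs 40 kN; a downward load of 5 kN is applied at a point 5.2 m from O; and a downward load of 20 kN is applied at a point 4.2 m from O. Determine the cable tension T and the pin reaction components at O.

T = 33.74 kN, O_x = 11.54 kN, O_y = 33.30 kN

ΣM about O: T·sin70°·9.4 − 40·4.7 − 5·5.2 − 20·4.2 = 0 → T = 298/(9.4·0.939693) = 33.7367 ≈ 33.74 kN.
ΣF_x = 0: O_x − T·cos70° = 0 → O_x = 33.7367 × 0.34202 = 11.54 kN.
ΣF_y = 0: O_y + T·sin70° − 40 − 5 − 20 = 0 → O_y = 65 − 33.7367 × 0.939693 = 33.30 kN.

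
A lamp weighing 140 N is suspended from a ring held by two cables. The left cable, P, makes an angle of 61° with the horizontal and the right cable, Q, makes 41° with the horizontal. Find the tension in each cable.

T_P = 108.0 N, T_Q = 69.39 N

ΣF_x = 0: −T_P·cos61° + T_Q·cos41° = 0 → T_Q = 0.642379·T_P.
ΣF_y = 0: T_P·sin61° + T_Q·sin41° = 140.
Substitute: T_P·(0.87462 + 0.642379·0.656059) = 140 → T_P = 108.02 ≈ 108.0 N.
Then T_Q = 0.642379 × 108.02 = 69.39 N.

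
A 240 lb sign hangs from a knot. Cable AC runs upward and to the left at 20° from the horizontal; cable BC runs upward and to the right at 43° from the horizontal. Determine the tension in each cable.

T_AC = 197.0 lb, T_BC = 253.1 lb

ΣF_x = 0: −T_AC·cos20° + T_BC·cos43° = 0 → T_BC = 1.28487·T_AC.
ΣF_y = 0: T_AC·sin20° + T_BC·sin43° = 240.
Substitute: T_AC·(0.34202 + 1.28487·0.681998) = 240 → T_AC = 196.996 ≈ 197.0 lb.
Then T_BC = 1.28487 × 196.996 = 253.1 lb.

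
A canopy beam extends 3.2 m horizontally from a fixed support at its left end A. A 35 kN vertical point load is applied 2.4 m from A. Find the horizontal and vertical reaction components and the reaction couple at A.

A_x = 0, A_y = 35.00 kN, M_A = 84.00 kN·m

ΣF_x = 0: A_x = 0.
ΣF_y = 0: A_y − 35 = 0 → A_y = 35.00 kN.
ΣM about A: M_A − 35·2.4 = 0 → M_A = 84.00 kN·m.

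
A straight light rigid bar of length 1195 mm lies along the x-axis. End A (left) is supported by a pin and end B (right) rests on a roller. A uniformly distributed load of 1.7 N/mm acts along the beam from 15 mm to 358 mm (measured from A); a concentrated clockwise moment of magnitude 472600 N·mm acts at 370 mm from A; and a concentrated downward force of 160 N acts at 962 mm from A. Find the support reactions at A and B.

Resultant of the distributed load: 1.7 × 343 = 583.1 N at 186.5 mm from A.
ΣM about A: B_y·1195 − (1.7·343)·186.5 − 472600 − 160·962 = 0 → B_y = 735268.15/1195 = 615.287 ≈ 615.3 N.
ΣF_y = 0: A_y + 615.287 − 1.7·343 − 160 = 0 → A_y = 127.8 N.
ΣF_x = 0: no horizontal applied forces, so A_x = 0.

A_x = 0, A_y = 127.8 N, B_y = 615.3 N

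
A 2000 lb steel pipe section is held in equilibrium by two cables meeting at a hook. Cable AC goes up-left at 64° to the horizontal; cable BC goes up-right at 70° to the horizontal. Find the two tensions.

T_AC = 950.9 lb, T_BC = 1219 lb

ΣF_x = 0: −T_AC·cos64° + T_BC·cos70° = 0 → T_BC = 1.28171·T_AC.
ΣF_y = 0: T_AC·sin64° + T_BC·sin70° = 2000.
Substitute: T_AC·(0.898794 + 1.28171·0.939693) = 2000 → T_AC = 950.928 ≈ 950.9 lb.
Then T_BC = 1.28171 × 950.928 = 1219 lb.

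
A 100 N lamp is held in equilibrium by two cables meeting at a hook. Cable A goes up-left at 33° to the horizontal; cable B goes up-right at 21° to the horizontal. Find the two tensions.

ΣF_x = 0: −T_A·cos33° + T_B·cos21° = 0 → T_B = 0.898338·T_A.
ΣF_y = 0: T_A·sin33° + T_B·sin21° = 100.
Substitute: T_A·(0.544639 + 0.898338·0.358368) = 100 → T_A = 115.397 ≈ 115.4 N.
Then T_B = 0.898338 × 115.397 = 103.7 N.

T_A = 115.4 N, T_B = 103.7 N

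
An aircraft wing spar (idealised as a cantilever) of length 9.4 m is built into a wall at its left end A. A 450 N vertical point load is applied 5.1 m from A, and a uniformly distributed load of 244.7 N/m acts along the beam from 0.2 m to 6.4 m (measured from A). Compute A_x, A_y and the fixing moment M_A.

Resultant of the distributed load: 244.7 × 6.2 = 1517.14 N at 3.3 m from A.
ΣF_x = 0: A_x = 0.
ΣF_y = 0: A_y − 450 − 244.7·6.2 = 0 → A_y = 1967 N.
ΣM about A: M_A − 450·5.1 − (244.7·6.2)·3.3 = 0 → M_A = 7302 N·m.

A_x = 0, A_y = 1967 N, M_A = 7302 N·m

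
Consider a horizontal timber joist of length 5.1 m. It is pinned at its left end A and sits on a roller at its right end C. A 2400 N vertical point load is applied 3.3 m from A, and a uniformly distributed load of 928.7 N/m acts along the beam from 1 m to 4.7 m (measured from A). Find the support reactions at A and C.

A_x = 0, A_y = 2363 N, C_y = 3473 N

Resultant of the distributed load: 928.7 × 3.7 = 3436.19 N at 2.85 m from A.
Taking moments about A: C_y·5.1 − 2400·3.3 − (928.7·3.7)·2.85 = 0 → C_y = 17713.1415/5.1 = 3473.17 ≈ 3473 N.
ΣF_y = 0: A_y + 3473.17 − 2400 − 928.7·3.7 = 0 → A_y = 2363 N.
ΣF_x = 0: no horizontal applied forces, so A_x = 0.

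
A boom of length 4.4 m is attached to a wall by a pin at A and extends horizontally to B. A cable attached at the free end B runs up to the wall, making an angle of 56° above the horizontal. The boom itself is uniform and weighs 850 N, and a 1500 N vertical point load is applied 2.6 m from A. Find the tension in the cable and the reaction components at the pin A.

T = 1582 N, A_x = 884.5 N, A_y = 1039 N

ΣM about A: T·sin56°·4.4 − 850·2.2 − 1500·2.6 = 0 → T = 5770/(4.4·0.829038) = 1581.79 ≈ 1582 N.
ΣF_x = 0: A_x − T·cos56° = 0 → A_x = 1581.79 × 0.559193 = 884.5 N.
ΣF_y = 0: A_y + T·sin56° − 850 − 1500 = 0 → A_y = 2350 − 1581.79 × 0.829038 = 1039 N.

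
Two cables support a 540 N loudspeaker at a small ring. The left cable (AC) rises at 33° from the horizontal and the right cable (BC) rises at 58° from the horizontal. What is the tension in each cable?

ΣF_x = 0: −T_AC·cos33° + T_BC·cos58° = 0 → T_BC = 1.58264·T_AC.
ΣF_y = 0: T_AC·sin33° + T_BC·sin58° = 540.
Substitute: T_AC·(0.544639 + 1.58264·0.848048) = 540 → T_AC = 286.2 N.
Then T_BC = 1.58264 × 286.2 = 453.0 N.

T_AC = 286.2 N, T_BC = 453.0 N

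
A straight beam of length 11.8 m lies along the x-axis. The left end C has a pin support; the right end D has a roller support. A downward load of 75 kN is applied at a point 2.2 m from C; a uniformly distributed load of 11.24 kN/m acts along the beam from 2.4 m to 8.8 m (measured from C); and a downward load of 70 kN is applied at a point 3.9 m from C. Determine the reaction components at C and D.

C_x = 0, C_y = 145.7 kN, D_y = 71.26 kN

Resultant of the distributed load: 11.24 × 6.4 = 71.936 kN at 5.6 m from C.
Taking moments about C: D_y·11.8 − 75·2.2 − (11.24·6.4)·5.6 − 70·3.9 = 0 → D_y = 840.8416/11.8 = 71.2578 ≈ 71.26 kN.
ΣF_y = 0: C_y + 71.2578 − 75 − 11.24·6.4 − 70 = 0 → C_y = 145.7 kN.
ΣF_x = 0: no horizontal applied forces, so C_x = 0.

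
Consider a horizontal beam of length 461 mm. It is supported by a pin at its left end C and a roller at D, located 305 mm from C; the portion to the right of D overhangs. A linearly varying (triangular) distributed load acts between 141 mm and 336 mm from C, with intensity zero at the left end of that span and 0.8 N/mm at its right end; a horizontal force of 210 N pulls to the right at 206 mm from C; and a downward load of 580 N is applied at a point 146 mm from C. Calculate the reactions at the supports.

C_x = -210.0 N, C_y = 311.1 N, D_y = 346.9 N

Resultant of the triangular load: ½ × 0.8 × 195 = 78 N, acting at 271 mm from C (one-third of the span from the peak).
Moments about C: D_y·305 − (½·0.8·195)·271 − 580·146 = 0 → D_y = 105818/305 = 346.944 ≈ 346.9 N.
ΣF_y = 0: C_y + 346.944 − ½·0.8·195 − 580 = 0 → C_y = 311.1 N.
ΣF_x = 0: C_x + 210 = 0 → C_x = -210.0 N.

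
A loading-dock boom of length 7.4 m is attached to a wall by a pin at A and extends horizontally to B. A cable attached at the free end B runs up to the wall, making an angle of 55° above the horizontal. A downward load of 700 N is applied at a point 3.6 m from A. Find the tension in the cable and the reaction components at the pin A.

ΣM about A: T·sin55°·7.4 − 700·3.6 = 0 → T = 2520/(7.4·0.819152) = 415.723 ≈ 415.7 N.
ΣF_x = 0: A_x − T·cos55° = 0 → A_x = 415.723 × 0.573576 = 238.4 N.
ΣF_y = 0: A_y + T·sin55° − 700 = 0 → A_y = 700 − 415.723 × 0.819152 = 359.5 N.

T = 415.7 N, A_x = 238.4 N, A_y = 359.5 N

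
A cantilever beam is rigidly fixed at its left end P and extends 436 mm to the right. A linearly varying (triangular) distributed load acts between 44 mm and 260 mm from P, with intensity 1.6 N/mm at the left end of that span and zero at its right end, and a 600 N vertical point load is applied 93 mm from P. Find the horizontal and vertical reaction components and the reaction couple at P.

Resultant of the triangular load: ½ × 1.6 × 216 = 172.8 N, acting at 116 mm from P (one-third of the span from the peak).
ΣF_x = 0: P_x = 0.
ΣF_y = 0: P_y − ½·1.6·216 − 600 = 0 → P_y = 772.8 N.
ΣM about P: M_P − (½·1.6·216)·116 − 600·93 = 0 → M_P = 75840 N·mm.

P_x = 0, P_y = 772.8 N, M_P = 75840 N·mm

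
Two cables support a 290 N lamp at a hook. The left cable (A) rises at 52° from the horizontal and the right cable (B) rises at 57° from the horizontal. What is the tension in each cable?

T_A = 167.0 N, T_B = 188.8 N

ΣF_x = 0: −T_A·cos52° + T_B·cos57° = 0 → T_B = 1.1304·T_A.
ΣF_y = 0: T_A·sin52° + T_B·sin57° = 290.
Substitute: T_A·(0.788011 + 1.1304·0.838671) = 290 → T_A = 167.046 ≈ 167.0 N.
Then T_B = 1.1304 × 167.046 = 188.8 N.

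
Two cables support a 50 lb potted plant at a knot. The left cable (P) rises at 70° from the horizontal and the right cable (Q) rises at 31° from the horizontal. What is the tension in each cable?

ΣF_x = 0: −T_P·cos70° + T_Q·cos31° = 0 → T_Q = 0.399012·T_P.
ΣF_y = 0: T_P·sin70° + T_Q·sin31° = 50.
Substitute: T_P·(0.939693 + 0.399012·0.515038) = 50 → T_P = 43.6605 ≈ 43.66 lb.
Then T_Q = 0.399012 × 43.6605 = 17.42 lb.

T_P = 43.66 lb, T_Q = 17.42 lb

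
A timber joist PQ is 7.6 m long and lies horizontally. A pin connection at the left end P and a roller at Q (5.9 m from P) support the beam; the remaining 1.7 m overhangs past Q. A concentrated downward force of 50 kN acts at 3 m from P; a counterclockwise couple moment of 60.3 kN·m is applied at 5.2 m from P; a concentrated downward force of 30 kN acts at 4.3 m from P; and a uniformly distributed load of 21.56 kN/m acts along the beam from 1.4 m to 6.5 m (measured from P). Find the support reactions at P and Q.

Resultant of the distributed load: 21.56 × 5.1 = 109.956 kN at 3.95 m from P.
ΣM about P: Q_y·5.9 − 50·3 + 60.3 − 30·4.3 − (21.56·5.1)·3.95 = 0 → Q_y = 653.0262/5.9 = 110.682 ≈ 110.7 kN.
ΣF_y = 0: P_y + 110.682 − 50 − 30 − 21.56·5.1 = 0 → P_y = 79.27 kN.
ΣF_x = 0: no horizontal applied forces, so P_x = 0.

P_x = 0, P_y = 79.27 kN, Q_y = 110.7 kN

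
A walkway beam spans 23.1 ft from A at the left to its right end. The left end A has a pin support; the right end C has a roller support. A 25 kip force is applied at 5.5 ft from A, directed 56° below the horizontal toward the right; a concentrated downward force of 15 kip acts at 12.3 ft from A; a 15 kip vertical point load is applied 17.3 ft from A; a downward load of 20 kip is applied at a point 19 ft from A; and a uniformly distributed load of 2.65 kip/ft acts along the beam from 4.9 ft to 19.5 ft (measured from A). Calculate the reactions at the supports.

A_x = -13.98 kip, A_y = 48.38 kip, C_y = 61.04 kip

Resultant of the distributed load: 2.65 × 14.6 = 38.69 kip at 12.2 ft from A.
Moments about A: C_y·23.1 − 25·sin56°·5.5 − 15·12.3 − 15·17.3 − 20·19 − (2.65·14.6)·12.2 = 0 → C_y = 1410.01/23.1 = 61.0394 ≈ 61.04 kip.
ΣF_y = 0: A_y + 61.0394 − 25·sin56° − 15 − 15 − 20 − 2.65·14.6 = 0 → A_y = 48.38 kip.
ΣF_x = 0: A_x + 25·cos56° = 0 → A_x = -13.98 kip.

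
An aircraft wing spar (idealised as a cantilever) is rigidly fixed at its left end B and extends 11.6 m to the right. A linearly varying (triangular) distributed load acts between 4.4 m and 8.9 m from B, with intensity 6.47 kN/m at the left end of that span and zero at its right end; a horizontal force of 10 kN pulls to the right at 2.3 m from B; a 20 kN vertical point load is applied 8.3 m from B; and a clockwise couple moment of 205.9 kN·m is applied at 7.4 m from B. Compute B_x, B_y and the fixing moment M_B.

Resultant of the triangular load: ½ × 6.47 × 4.5 = 14.5575 kN, acting at 5.9 m from B (one-third of the span from the peak).
ΣF_x = 0: B_x + 10 = 0 → B_x = -10.00 kN.
ΣF_y = 0: B_y − ½·6.47·4.5 − 20 = 0 → B_y = 34.56 kN.
ΣM about B: M_B − (½·6.47·4.5)·5.9 − 20·8.3 − 205.9 = 0 → M_B = 457.8 kN·m.

B_x = -10.00 kN, B_y = 34.56 kN, M_B = 457.8 kN·m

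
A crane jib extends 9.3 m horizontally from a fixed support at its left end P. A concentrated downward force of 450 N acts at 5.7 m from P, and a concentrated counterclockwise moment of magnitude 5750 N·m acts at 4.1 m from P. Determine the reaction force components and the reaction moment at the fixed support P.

P_x = 0, P_y = 450.0 N, M_P = -3185 N·m

ΣF_x = 0: P_x = 0.
ΣF_y = 0: P_y − 450 = 0 → P_y = 450.0 N.
ΣM about P: M_P − 450·5.7 + 5750 = 0 → M_P = -3185 N·m.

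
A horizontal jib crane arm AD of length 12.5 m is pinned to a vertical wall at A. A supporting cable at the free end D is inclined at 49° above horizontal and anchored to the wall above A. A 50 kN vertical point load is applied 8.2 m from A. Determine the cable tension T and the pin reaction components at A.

T = 43.46 kN, A_x = 28.51 kN, A_y = 17.20 kN

ΣM about A: T·sin49°·12.5 − 50·8.2 = 0 → T = 410/(12.5·0.75471) = 43.4604 ≈ 43.46 kN.
ΣF_x = 0: A_x − T·cos49° = 0 → A_x = 43.4604 × 0.656059 = 28.51 kN.
ΣF_y = 0: A_y + T·sin49° − 50 = 0 → A_y = 50 − 43.4604 × 0.75471 = 17.20 kN.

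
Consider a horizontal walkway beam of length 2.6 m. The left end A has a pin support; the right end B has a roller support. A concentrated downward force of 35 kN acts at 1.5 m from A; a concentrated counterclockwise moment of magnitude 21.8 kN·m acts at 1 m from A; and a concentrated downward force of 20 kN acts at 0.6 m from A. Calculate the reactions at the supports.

ΣM about A: B_y·2.6 − 35·1.5 + 21.8 − 20·0.6 = 0 → B_y = 42.7/2.6 = 16.4231 ≈ 16.42 kN.
ΣF_y = 0: A_y + 16.4231 − 35 − 20 = 0 → A_y = 38.58 kN.
ΣF_x = 0: no horizontal applied forces, so A_x = 0.

A_x = 0, A_y = 38.58 kN, B_y = 16.42 kN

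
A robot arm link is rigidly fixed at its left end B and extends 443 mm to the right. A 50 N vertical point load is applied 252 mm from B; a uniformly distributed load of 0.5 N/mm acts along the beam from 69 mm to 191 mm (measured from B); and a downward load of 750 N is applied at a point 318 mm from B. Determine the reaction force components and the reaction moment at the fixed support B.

Resultant of the distributed load: 0.5 × 122 = 61 N at 130 mm from B.
ΣF_x = 0: B_x = 0.
ΣF_y = 0: B_y − 50 − 0.5·122 − 750 = 0 → B_y = 861.0 N.
ΣM about B: M_B − 50·252 − (0.5·122)·130 − 750·318 = 0 → M_B = 259000 N·mm.

B_x = 0, B_y = 861.0 N, M_B = 259000 N·mm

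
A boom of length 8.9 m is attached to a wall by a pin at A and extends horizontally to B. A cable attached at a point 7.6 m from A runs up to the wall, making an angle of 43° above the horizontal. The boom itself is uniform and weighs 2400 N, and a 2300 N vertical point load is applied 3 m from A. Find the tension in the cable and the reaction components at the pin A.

ΣM about A: T·sin43°·7.6 − 2400·4.45 − 2300·3 = 0 → T = 17580/(7.6·0.681998) = 3391.74 ≈ 3392 N.
ΣF_x = 0: A_x − T·cos43° = 0 → A_x = 3391.74 × 0.731354 = 2481 N.
ΣF_y = 0: A_y + T·sin43° − 2400 − 2300 = 0 → A_y = 4700 − 3391.74 × 0.681998 = 2387 N.

T = 3392 N, A_x = 2481 N, A_y = 2387 N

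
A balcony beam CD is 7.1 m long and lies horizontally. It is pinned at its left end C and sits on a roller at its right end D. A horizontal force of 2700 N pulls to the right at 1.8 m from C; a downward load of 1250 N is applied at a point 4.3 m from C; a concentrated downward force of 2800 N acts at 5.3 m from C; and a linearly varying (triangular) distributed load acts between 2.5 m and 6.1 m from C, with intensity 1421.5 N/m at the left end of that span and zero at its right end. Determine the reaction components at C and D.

Resultant of the triangular load: ½ × 1421.5 × 3.6 = 2558.7 N, acting at 3.7 m from C (one-third of the span from the peak).
Taking moments about C: D_y·7.1 − 1250·4.3 − 2800·5.3 − (½·1421.5·3.6)·3.7 = 0 → D_y = 29682.19/7.1 = 4180.59 ≈ 4181 N.
ΣF_y = 0: C_y + 4180.59 − 1250 − 2800 − ½·1421.5·3.6 = 0 → C_y = 2428 N.
ΣF_x = 0: C_x + 2700 = 0 → C_x = -2700 N.

C_x = -2700 N, C_y = 2428 N, D_y = 4181 N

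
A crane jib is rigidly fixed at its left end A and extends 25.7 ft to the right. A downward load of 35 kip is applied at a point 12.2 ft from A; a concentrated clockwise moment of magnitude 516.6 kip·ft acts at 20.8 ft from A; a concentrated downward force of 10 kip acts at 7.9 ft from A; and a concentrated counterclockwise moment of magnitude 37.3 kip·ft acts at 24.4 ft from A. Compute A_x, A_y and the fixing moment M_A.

A_x = 0, A_y = 45.00 kip, M_A = 985.3 kip·ft

ΣF_x = 0: A_x = 0.
ΣF_y = 0: A_y − 35 − 10 = 0 → A_y = 45.00 kip.
ΣM about A: M_A − 35·12.2 − 516.6 − 10·7.9 + 37.3 = 0 → M_A = 985.3 kip·ft.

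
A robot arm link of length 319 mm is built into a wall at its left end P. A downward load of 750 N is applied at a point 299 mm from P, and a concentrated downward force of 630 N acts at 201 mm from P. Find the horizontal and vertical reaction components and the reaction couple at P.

ΣF_x = 0: P_x = 0.
ΣF_y = 0: P_y − 750 − 630 = 0 → P_y = 1380 N.
ΣM about P: M_P − 750·299 − 630·201 = 0 → M_P = 350900 N·mm.

P_x = 0, P_y = 1380 N, M_P = 350900 N·mm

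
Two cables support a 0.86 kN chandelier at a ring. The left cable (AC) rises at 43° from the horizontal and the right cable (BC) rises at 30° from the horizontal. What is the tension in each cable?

T_AC = 0.7788 kN, T_BC = 0.6577 kN

ΣF_x = 0: −T_AC·cos43° + T_BC·cos30° = 0 → T_BC = 0.844495·T_AC.
ΣF_y = 0: T_AC·sin43° + T_BC·sin30° = 0.86.
Substitute: T_AC·(0.681998 + 0.844495·0.5) = 0.86 → T_AC = 0.778812 ≈ 0.7788 kN.
Then T_BC = 0.844495 × 0.778812 = 0.6577 kN.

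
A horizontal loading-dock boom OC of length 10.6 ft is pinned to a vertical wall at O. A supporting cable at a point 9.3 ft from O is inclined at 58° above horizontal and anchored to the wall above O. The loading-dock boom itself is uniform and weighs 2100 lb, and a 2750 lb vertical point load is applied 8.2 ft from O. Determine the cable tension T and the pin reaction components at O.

ΣM about O: T·sin58°·9.3 − 2100·5.3 − 2750·8.2 = 0 → T = 33680/(9.3·0.848048) = 4270.4 ≈ 4270 lb.
ΣF_x = 0: O_x − T·cos58° = 0 → O_x = 4270.4 × 0.529919 = 2263 lb.
ΣF_y = 0: O_y + T·sin58° − 2100 − 2750 = 0 → O_y = 4850 − 4270.4 × 0.848048 = 1228 lb.

T = 4270 lb, O_x = 2263 lb, O_y = 1228 lb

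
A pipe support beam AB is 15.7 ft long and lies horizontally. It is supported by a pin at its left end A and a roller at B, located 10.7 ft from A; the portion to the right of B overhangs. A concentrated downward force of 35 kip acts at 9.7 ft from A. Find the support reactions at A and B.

ΣM about A: B_y·10.7 − 35·9.7 = 0 → B_y = 339.5/10.7 = 31.729 ≈ 31.73 kip.
ΣF_y = 0: A_y + 31.729 − 35 = 0 → A_y = 3.271 kip.
ΣF_x = 0: no horizontal applied forces, so A_x = 0.

A_x = 0, A_y = 3.271 kip, B_y = 31.73 kip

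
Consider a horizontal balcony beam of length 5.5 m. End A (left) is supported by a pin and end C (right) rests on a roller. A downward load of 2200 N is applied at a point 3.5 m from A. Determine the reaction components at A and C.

Taking moments about A: C_y·5.5 − 2200·3.5 = 0 → C_y = 7700/5.5 = 1400 N.
ΣF_y = 0: A_y + 1400 − 2200 = 0 → A_y = 800.0 N.
ΣF_x = 0: no horizontal applied forces, so A_x = 0.

A_x = 0, A_y = 800.0 N, C_y = 1400 N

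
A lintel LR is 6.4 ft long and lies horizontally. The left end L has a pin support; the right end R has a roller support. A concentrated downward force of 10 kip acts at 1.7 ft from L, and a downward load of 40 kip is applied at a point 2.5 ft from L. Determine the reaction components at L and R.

L_x = 0, L_y = 31.72 kip, R_y = 18.28 kip

ΣM about L: R_y·6.4 − 10·1.7 − 40·2.5 = 0 → R_y = 117/6.4 = 18.2812 ≈ 18.28 kip.
ΣF_y = 0: L_y + 18.2812 − 10 − 40 = 0 → L_y = 31.72 kip.
ΣF_x = 0: no horizontal applied forces, so L_x = 0.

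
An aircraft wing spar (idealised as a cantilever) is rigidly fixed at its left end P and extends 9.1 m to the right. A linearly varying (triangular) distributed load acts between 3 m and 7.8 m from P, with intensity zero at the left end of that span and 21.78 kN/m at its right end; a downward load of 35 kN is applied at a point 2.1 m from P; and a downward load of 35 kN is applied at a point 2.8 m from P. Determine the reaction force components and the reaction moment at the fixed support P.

P_x = 0, P_y = 122.3 kN, M_P = 495.6 kN·m

Resultant of the triangular load: ½ × 21.78 × 4.8 = 52.272 kN, acting at 6.2 m from P (one-third of the span from the peak).
ΣF_x = 0: P_x = 0.
ΣF_y = 0: P_y − ½·21.78·4.8 − 35 − 35 = 0 → P_y = 122.3 kN.
ΣM about P: M_P − (½·21.78·4.8)·6.2 − 35·2.1 − 35·2.8 = 0 → M_P = 495.6 kN·m.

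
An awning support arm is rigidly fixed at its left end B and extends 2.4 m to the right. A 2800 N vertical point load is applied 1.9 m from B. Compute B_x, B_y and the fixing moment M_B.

B_x = 0, B_y = 2800 N, M_B = 5320 N·m

ΣF_x = 0: B_x = 0.
ΣF_y = 0: B_y − 2800 = 0 → B_y = 2800 N.
ΣM about B: M_B − 2800·1.9 = 0 → M_B = 5320 N·m.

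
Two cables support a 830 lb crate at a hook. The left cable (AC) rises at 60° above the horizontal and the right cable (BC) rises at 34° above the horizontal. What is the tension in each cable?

T_AC = 689.8 lb, T_BC = 416.0 lb

ΣF_x = 0: −T_AC·cos60° + T_BC·cos34° = 0 → T_BC = 0.603109·T_AC.
ΣF_y = 0: T_AC·sin60° + T_BC·sin34° = 830.
Substitute: T_AC·(0.866025 + 0.603109·0.559193) = 830 → T_AC = 689.782 ≈ 689.8 lb.
Then T_BC = 0.603109 × 689.782 = 416.0 lb.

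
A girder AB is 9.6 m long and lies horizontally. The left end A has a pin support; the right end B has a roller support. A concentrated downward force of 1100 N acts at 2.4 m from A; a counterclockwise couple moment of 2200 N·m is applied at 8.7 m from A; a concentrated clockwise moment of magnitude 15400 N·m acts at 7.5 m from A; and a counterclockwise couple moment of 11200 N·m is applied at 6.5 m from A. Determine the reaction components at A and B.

A_x = 0, A_y = 616.7 N, B_y = 483.3 N

Taking moments about A: B_y·9.6 − 1100·2.4 + 2200 − 15400 + 11200 = 0 → B_y = 4640/9.6 = 483.333 ≈ 483.3 N.
ΣF_y = 0: A_y + 483.333 − 1100 = 0 → A_y = 616.7 N.
ΣF_x = 0: no horizontal applied forces, so A_x = 0.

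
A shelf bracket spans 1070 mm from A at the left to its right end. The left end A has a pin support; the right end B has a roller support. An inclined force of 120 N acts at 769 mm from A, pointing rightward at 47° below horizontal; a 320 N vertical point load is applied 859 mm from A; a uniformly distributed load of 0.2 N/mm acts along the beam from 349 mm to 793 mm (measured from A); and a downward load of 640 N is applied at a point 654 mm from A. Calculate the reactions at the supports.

A_x = -81.84 N, A_y = 378.0 N, B_y = 758.5 N

Resultant of the distributed load: 0.2 × 444 = 88.8 N at 571 mm from A.
Moments about A: B_y·1070 − 120·sin47°·769 − 320·859 − (0.2·444)·571 − 640·654 = 0 → B_y = 811634/1070 = 758.536 ≈ 758.5 N.
ΣF_y = 0: A_y + 758.536 − 120·sin47° − 320 − 0.2·444 − 640 = 0 → A_y = 378.0 N.
ΣF_x = 0: A_x + 120·cos47° = 0 → A_x = -81.84 N.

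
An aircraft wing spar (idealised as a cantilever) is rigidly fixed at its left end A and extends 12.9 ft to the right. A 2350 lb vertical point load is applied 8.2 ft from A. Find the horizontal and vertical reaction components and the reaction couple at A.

ΣF_x = 0: A_x = 0.
ΣF_y = 0: A_y − 2350 = 0 → A_y = 2350 lb.
ΣM about A: M_A − 2350·8.2 = 0 → M_A = 19270 lb·ft.

A_x = 0, A_y = 2350 lb, M_A = 19270 lb·ft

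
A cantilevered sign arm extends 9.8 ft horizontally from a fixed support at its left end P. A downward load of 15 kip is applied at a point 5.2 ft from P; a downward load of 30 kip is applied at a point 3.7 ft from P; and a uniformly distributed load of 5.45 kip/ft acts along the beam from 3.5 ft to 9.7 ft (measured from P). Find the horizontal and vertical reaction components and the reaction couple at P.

P_x = 0, P_y = 78.79 kip, M_P = 412.0 kip·ft

Resultant of the distributed load: 5.45 × 6.2 = 33.79 kip at 6.6 ft from P.
ΣF_x = 0: P_x = 0.
ΣF_y = 0: P_y − 15 − 30 − 5.45·6.2 = 0 → P_y = 78.79 kip.
ΣM about P: M_P − 15·5.2 − 30·3.7 − (5.45·6.2)·6.6 = 0 → M_P = 412.0 kip·ft.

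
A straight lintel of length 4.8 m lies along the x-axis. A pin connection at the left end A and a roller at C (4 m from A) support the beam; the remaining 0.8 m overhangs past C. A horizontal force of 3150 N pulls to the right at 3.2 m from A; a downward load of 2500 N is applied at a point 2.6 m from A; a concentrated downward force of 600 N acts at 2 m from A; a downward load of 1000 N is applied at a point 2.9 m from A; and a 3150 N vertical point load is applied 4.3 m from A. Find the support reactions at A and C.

Moments about A: C_y·4 − 2500·2.6 − 600·2 − 1000·2.9 − 3150·4.3 = 0 → C_y = 24145/4 = 6036.25 ≈ 6036 N.
ΣF_y = 0: A_y + 6036.25 − 2500 − 600 − 1000 − 3150 = 0 → A_y = 1214 N.
ΣF_x = 0: A_x + 3150 = 0 → A_x = -3150 N.

A_x = -3150 N, A_y = 1214 N, C_y = 6036 N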